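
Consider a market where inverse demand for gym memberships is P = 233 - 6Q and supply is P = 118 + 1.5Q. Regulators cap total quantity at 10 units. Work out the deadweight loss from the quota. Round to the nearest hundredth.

106.67

Without the quota, 233 - 6Q = 118 + 1.5Q gives Q* = 15.3333.
At Q = 10 the demand price is 233 - 6(10) = 173 and the supply price is 118 + 1.5(10) = 133.
Deadweight loss is the triangle between the curves from 10 to 15.3333: (1/2)(173 - 133)(15.3333 - 10) = 106.6667.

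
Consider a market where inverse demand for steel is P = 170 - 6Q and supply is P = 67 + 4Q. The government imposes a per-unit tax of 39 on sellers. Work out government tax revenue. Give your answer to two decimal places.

249.60

Without the tax, 170 - 6Q = 67 + 4Q so Q* = 10.3 and P* = 108.2.
A tax on sellers shifts supply up by 39: 170 - 6Q = 67 + 4Q + 39, so Q_t = 6.4. Buyers pay P_b = 131.6; sellers receive P_s = P_b - 39 = 92.6.
Revenue is the tax times quantity traded: 39 x 6.4 = 249.6.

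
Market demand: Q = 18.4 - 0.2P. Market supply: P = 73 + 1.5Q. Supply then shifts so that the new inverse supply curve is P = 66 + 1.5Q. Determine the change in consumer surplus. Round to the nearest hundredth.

18.64

Rewriting demand in inverse form: P = 92 - 5Q.
Initial equilibrium: Q_0 = 2.9231, P_0 = 77.3846; CS_0 = (1/2)(2.9231)(14.6154) = 21.3609, PS_0 = (1/2)(2.9231)(4.3846) = 6.4083.
New equilibrium: 92 - 5Q = 66 + 1.5Q gives Q_1 = 4, P_1 = 72; CS_1 = 40, PS_1 = 12.
Change in consumer surplus = 40 - 21.3609 = 18.6391.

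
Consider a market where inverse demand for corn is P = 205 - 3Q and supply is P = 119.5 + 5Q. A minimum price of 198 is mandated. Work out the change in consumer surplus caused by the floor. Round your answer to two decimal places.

Free-market equilibrium: 205 - 3Q = 119.5 + 5Q gives Q* = 10.6875, P* = 172.9375.
At P = 198, buyers demand (205 - 198)/3 = 2.3333 while sellers would supply more, so the quantity traded is 2.3333 at price 198.
CS goes from (1/2)(10.6875)(32.0625) = 171.334 to 8.1667 (computed as (205 - 198)(2.3333) - (1/2)(3)(2.3333)^2), a change of -163.1673.

-163.17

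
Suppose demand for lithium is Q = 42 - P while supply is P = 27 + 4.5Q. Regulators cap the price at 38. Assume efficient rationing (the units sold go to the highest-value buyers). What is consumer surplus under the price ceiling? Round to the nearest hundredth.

Rewriting demand in inverse form: P = 42 - Q.
Without the control, 42 - Q = 27 + 4.5Q so Q* = 2.7273 and P* = 39.2727.
At the ceiling price 38, quantity supplied is (38 - 27)/4.5 = 2.4444; supply is the short side, so Q = 2.4444 trades at P = 38.
The demand price at Q = 2.4444 is 39.5556. CS is the trapezoid between demand and 38 over [0, 2.4444]: (1/2)[(42 - 38) + (39.5556 - 38)](2.4444) = 6.7901.

6.79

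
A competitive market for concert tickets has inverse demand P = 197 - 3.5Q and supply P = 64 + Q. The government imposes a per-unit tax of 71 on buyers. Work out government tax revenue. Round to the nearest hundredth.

978.22

Pre-tax equilibrium: 197 - 3.5Q = 64 + Q gives Q* = 29.5556, P* = 93.5556.
With the tax, buyers' net willingness to pay falls by 71: (197 - 71) - 3.5Q = 64 + Q, so Q_t = 13.7778. Buyers pay P_b = 148.7778; sellers receive P_s = P_b - 71 = 77.7778.
Revenue is the tax times quantity traded: 71 x 13.7778 = 978.2222.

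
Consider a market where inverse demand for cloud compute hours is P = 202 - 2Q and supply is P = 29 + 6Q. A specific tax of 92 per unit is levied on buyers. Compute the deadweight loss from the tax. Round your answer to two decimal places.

Without the tax, 202 - 2Q = 29 + 6Q so Q* = 21.625 and P* = 158.75.
A tax on buyers shifts demand down by 92: (202 - 92) - 2Q = 29 + 6Q, so Q_t = 10.125. Buyers pay P_b = 181.75; sellers receive P_s = P_b - 92 = 89.75.
The welfare triangle lost has base Q* - Q_t = 11.5 and height t = 92, so DWL = (1/2)(11.5)(92) = 529.

529.00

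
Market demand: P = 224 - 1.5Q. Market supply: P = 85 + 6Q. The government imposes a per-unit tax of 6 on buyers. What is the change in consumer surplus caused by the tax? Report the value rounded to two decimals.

Without the tax, 224 - 1.5Q = 85 + 6Q so Q* = 18.5333 and P* = 196.2.
With the tax, buyers' net willingness to pay falls by 6: (224 - 6) - 1.5Q = 85 + 6Q, so Q_t = 17.7333. Buyers pay P_b = 197.4; sellers receive P_s = P_b - 6 = 191.4.
CS falls from (1/2)(18.5333)(27.8) = 257.6133 to (1/2)(17.7333)(26.6) = 235.8533, a change of -21.76.

-21.76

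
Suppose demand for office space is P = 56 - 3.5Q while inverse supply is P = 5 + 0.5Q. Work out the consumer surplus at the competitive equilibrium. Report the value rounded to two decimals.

Set 56 - 3.5Q = 5 + 0.5Q, which gives 51 = 4Q, so Q* = 12.75 and P* = 56 - 3.5(12.75) = 11.375.
The demand choke price is 56, so CS = (1/2)(Q*)(56 - P*) = (1/2)(12.75)(44.625) = 284.4844.

284.48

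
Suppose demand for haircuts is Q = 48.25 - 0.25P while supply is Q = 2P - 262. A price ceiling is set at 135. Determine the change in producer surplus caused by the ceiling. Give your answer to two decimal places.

-31.46

Rewriting demand in inverse form: P = 193 - 4Q.
Rewriting supply in inverse form: P = 131 + 0.5Q.
Free-market equilibrium: 193 - 4Q = 131 + 0.5Q gives Q* = 13.7778, P* = 137.8889.
At P = 135, sellers supply (135 - 131)/0.5 = 8 while buyers want more, so the quantity traded is 8 at price 135.
PS goes from (1/2)(13.7778)(6.8889) = 47.4568 to 16 (computed as (135 - 131)(8) - (1/2)(0.5)(8)^2), a change of -31.4568.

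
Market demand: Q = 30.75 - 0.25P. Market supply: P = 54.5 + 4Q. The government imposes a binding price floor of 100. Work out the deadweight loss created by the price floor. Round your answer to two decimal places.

Rewriting demand in inverse form: P = 123 - 4Q.
Without the control, 123 - 4Q = 54.5 + 4Q so Q* = 8.5625 and P* = 88.75.
At P = 100, buyers demand (123 - 100)/4 = 5.75 while sellers would supply more, so the quantity traded is 5.75 at price 100.
The lost-trades triangle has base Q* - 5.75 = 2.8125 and height equal to the gap between the curves at Q = 5.75, which is 100 - 77.5 = 22.5. DWL = (1/2)(2.8125)(22.5) = 31.6406.

31.64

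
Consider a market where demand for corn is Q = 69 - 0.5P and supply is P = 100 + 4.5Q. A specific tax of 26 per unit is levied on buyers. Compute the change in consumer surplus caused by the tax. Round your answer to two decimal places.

Rewriting demand in inverse form: P = 138 - 2Q.
Without the tax, 138 - 2Q = 100 + 4.5Q so Q* = 5.8462 and P* = 126.3077.
With the tax, buyers' net willingness to pay falls by 26: (138 - 26) - 2Q = 100 + 4.5Q, so Q_t = 1.8462. Buyers pay P_b = 134.3077; sellers receive P_s = P_b - 26 = 108.3077.
Consumers lose the trapezoid between P* and P_b out to Q_t plus the triangle from Q_t to Q*: change in CS = 3.4083 - 34.1775 = -30.7692.

-30.77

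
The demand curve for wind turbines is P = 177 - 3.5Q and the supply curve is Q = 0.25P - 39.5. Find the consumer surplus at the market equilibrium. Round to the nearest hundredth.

11.23

Rewriting supply in inverse form: P = 158 + 4Q.
Equilibrium: 177 - 3.5Q = 158 + 4Q, so Q* = 2.5333 and P* = 168.1333.
CS is the area between the demand curve and P* from 0 to Q*: (1/2)(2.5333)(8.8667) = 11.2311.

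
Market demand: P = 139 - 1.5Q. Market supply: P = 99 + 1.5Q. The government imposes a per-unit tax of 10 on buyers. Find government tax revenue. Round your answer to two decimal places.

100.00

Without the tax, 139 - 1.5Q = 99 + 1.5Q so Q* = 13.3333 and P* = 119.
A tax on buyers shifts demand down by 10: (139 - 10) - 1.5Q = 99 + 1.5Q, so Q_t = 10. Buyers pay P_b = 124; sellers receive P_s = P_b - 10 = 114.
Revenue is the tax times quantity traded: 10 x 10 = 100.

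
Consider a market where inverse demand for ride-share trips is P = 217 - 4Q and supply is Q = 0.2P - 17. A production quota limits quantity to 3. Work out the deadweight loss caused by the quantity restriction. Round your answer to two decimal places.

612.50

Rewriting supply in inverse form: P = 85 + 5Q.
Without the quota, 217 - 4Q = 85 + 5Q gives Q* = 14.6667.
At Q = 3 the demand price is 217 - 4(3) = 205 and the supply price is 85 + 5(3) = 100.
DWL = (1/2)(gap between curves at 3) x (Q* - 3) = (1/2)(105)(11.6667) = 612.5.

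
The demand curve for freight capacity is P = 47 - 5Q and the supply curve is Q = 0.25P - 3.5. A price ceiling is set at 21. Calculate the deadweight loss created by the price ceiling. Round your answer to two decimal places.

16.53

Rewriting supply in inverse form: P = 14 + 4Q.
Free-market equilibrium: 47 - 5Q = 14 + 4Q gives Q* = 3.6667, P* = 28.6667.
At P = 21, sellers supply (21 - 14)/4 = 1.75 while buyers want more, so the quantity traded is 1.75 at price 21.
The lost-trades triangle has base Q* - 1.75 = 1.9167 and height equal to the gap between the curves at Q = 1.75, which is 38.25 - 21 = 17.25. DWL = (1/2)(1.9167)(17.25) = 16.5312.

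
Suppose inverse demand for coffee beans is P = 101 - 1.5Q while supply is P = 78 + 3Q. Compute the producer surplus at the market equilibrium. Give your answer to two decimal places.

Setting demand equal to supply, 23 = 4.5Q, so Q* = 5.1111 and P* = 93.3333.
The supply curve's price intercept is 78, so PS = (1/2)(Q*)(P* - 78) = (1/2)(5.1111)(15.3333) = 39.1852.

39.19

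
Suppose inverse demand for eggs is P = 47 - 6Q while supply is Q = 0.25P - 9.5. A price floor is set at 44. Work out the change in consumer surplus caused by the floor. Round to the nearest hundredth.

-1.68

Rewriting supply in inverse form: P = 38 + 4Q.
Free-market equilibrium: 47 - 6Q = 38 + 4Q gives Q* = 0.9, P* = 41.6.
At the floor price 44, quantity demanded is (47 - 44)/6 = 0.5; demand is the short side, so Q = 0.5 trades at P = 44.
CS goes from (1/2)(0.9)(5.4) = 2.43 to 0.75 (computed as (47 - 44)(0.5) - (1/2)(6)(0.5)^2), a change of -1.68.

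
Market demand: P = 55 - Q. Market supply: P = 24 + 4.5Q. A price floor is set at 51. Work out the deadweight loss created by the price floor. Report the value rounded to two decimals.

7.36

Without the control, 55 - Q = 24 + 4.5Q so Q* = 5.6364 and P* = 49.3636.
At the floor price 51, quantity demanded is (55 - 51)/1 = 4; demand is the short side, so Q = 4 trades at P = 51.
The lost-trades triangle has base Q* - 4 = 1.6364 and height equal to the gap between the curves at Q = 4, which is 51 - 42 = 9. DWL = (1/2)(1.6364)(9) = 7.3636.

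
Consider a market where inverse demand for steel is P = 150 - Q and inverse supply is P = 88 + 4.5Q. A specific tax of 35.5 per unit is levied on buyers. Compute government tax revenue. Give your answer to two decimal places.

171.05

Pre-tax equilibrium: 150 - Q = 88 + 4.5Q gives Q* = 11.2727, P* = 138.7273.
With the tax, buyers' net willingness to pay falls by 35.5: (150 - 35.5) - Q = 88 + 4.5Q, so Q_t = 4.8182. Buyers pay P_b = 145.1818; sellers receive P_s = P_b - 35.5 = 109.6818.
Tax revenue = t x Q_t = 35.5 x 4.8182 = 171.0455.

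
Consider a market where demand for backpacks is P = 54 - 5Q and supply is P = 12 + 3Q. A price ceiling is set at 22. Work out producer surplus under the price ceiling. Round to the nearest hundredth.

16.67

Free-market equilibrium: 54 - 5Q = 12 + 3Q gives Q* = 5.25, P* = 27.75.
At the ceiling price 22, quantity supplied is (22 - 12)/3 = 3.3333; supply is the short side, so Q = 3.3333 trades at P = 22.
PS is the triangle above supply below 22: (1/2)(3.3333)(22 - 12) = 16.6667.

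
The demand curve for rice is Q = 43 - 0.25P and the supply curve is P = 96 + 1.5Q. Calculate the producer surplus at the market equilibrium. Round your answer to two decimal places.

Rewriting demand in inverse form: P = 172 - 4Q.
Equilibrium: 172 - 4Q = 96 + 1.5Q, so Q* = 13.8182 and P* = 116.7273.
Producer surplus is the triangle above supply below P*: (1/2)(13.8182)(116.7273 - 96) = (1/2)(13.8182)(20.7273) = 143.2066.

143.21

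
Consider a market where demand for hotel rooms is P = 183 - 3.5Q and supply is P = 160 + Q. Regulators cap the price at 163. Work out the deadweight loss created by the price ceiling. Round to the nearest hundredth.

10.03

Free-market equilibrium: 183 - 3.5Q = 160 + Q gives Q* = 5.1111, P* = 165.1111.
At P = 163, sellers supply (163 - 160)/1 = 3 while buyers want more, so the quantity traded is 3 at price 163.
At Q = 3 the demand price is 172.5 and the supply price is 163. Deadweight loss is the triangle between the curves from 3 to 5.1111: (1/2)(172.5 - 163)(5.1111 - 3) = 10.0278.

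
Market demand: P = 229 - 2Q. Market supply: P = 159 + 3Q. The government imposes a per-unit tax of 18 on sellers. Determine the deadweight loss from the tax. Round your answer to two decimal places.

Pre-tax equilibrium: 229 - 2Q = 159 + 3Q gives Q* = 14, P* = 201.
A tax on sellers shifts supply up by 18: 229 - 2Q = 159 + 3Q + 18, so Q_t = 10.4. Buyers pay P_b = 208.2; sellers receive P_s = P_b - 18 = 190.2.
Deadweight loss is the triangle between the curves from Q_t to Q*: (1/2)(14 - 10.4)(18) = 32.4.

32.40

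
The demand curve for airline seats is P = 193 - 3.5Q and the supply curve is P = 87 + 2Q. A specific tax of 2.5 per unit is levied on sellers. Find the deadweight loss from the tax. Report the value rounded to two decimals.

Without the tax, 193 - 3.5Q = 87 + 2Q so Q* = 19.2727 and P* = 125.5455.
A tax on sellers shifts supply up by 2.5: 193 - 3.5Q = 87 + 2Q + 2.5, so Q_t = 18.8182. Buyers pay P_b = 127.1364; sellers receive P_s = P_b - 2.5 = 124.6364.
The welfare triangle lost has base Q* - Q_t = 0.4545 and height t = 2.5, so DWL = (1/2)(0.4545)(2.5) = 0.5682.

0.57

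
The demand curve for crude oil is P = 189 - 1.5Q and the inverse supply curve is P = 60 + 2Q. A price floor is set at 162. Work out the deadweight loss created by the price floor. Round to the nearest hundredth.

Free-market equilibrium: 189 - 1.5Q = 60 + 2Q gives Q* = 36.8571, P* = 133.7143.
At the floor price 162, quantity demanded is (189 - 162)/1.5 = 18; demand is the short side, so Q = 18 trades at P = 162.
At Q = 18 the demand price is 162 and the supply price is 96. Deadweight loss is the triangle between the curves from 18 to 36.8571: (1/2)(162 - 96)(36.8571 - 18) = 622.2857.

622.29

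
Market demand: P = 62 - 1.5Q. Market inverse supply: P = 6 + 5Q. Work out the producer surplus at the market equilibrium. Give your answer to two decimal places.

Equilibrium: 62 - 1.5Q = 6 + 5Q, so Q* = 8.6154 and P* = 49.0769.
The supply curve's price intercept is 6, so PS = (1/2)(Q*)(P* - 6) = (1/2)(8.6154)(43.0769) = 185.5621.

185.56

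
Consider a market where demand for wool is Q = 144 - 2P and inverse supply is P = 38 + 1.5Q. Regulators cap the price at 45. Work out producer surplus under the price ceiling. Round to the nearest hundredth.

Rewriting demand in inverse form: P = 72 - 0.5Q.
Without the control, 72 - 0.5Q = 38 + 1.5Q so Q* = 17 and P* = 63.5.
At P = 45, sellers supply (45 - 38)/1.5 = 4.6667 while buyers want more, so the quantity traded is 4.6667 at price 45.
PS is the triangle above supply below 45: (1/2)(4.6667)(45 - 38) = 16.3333.

16.33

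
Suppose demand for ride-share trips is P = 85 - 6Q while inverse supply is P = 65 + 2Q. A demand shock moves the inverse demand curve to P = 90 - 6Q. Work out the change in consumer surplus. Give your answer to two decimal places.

10.55

Initial equilibrium: Q_0 = 2.5, P_0 = 70; CS_0 = (1/2)(2.5)(15) = 18.75, PS_0 = (1/2)(2.5)(5) = 6.25.
New equilibrium: 90 - 6Q = 65 + 2Q gives Q_1 = 3.125, P_1 = 71.25; CS_1 = 29.2969, PS_1 = 9.7656.
Change in consumer surplus = 29.2969 - 18.75 = 10.5469.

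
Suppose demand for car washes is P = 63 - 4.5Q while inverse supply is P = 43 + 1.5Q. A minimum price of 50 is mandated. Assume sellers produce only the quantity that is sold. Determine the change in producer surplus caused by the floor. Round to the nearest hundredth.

Free-market equilibrium: 63 - 4.5Q = 43 + 1.5Q gives Q* = 3.3333, P* = 48.
At the floor price 50, quantity demanded is (63 - 50)/4.5 = 2.8889; demand is the short side, so Q = 2.8889 trades at P = 50.
PS goes from (1/2)(3.3333)(5) = 8.3333 to 13.963 (computed as (50 - 43)(2.8889) - (1/2)(1.5)(2.8889)^2), a change of 5.6296.

5.63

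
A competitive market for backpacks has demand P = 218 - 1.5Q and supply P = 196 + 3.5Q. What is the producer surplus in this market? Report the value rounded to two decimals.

Equilibrium: 218 - 1.5Q = 196 + 3.5Q, so Q* = 4.4 and P* = 211.4.
Producer surplus is the triangle above supply below P*: (1/2)(4.4)(211.4 - 196) = (1/2)(4.4)(15.4) = 33.88.

33.88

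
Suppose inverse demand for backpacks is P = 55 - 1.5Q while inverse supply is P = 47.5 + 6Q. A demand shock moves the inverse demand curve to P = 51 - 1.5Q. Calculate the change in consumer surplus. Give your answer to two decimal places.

-0.59

Initial equilibrium: Q_0 = 1, P_0 = 53.5; CS_0 = (1/2)(1)(1.5) = 0.75, PS_0 = (1/2)(1)(6) = 3.
New equilibrium: 51 - 1.5Q = 47.5 + 6Q gives Q_1 = 0.4667, P_1 = 50.3; CS_1 = 0.1633, PS_1 = 0.6533.
Change in consumer surplus = 0.1633 - 0.75 = -0.5867.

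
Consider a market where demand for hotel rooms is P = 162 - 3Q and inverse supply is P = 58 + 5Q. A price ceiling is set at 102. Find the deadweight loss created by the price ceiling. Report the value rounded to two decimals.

70.56

Without the control, 162 - 3Q = 58 + 5Q so Q* = 13 and P* = 123.
At the ceiling price 102, quantity supplied is (102 - 58)/5 = 8.8; supply is the short side, so Q = 8.8 trades at P = 102.
At Q = 8.8 the demand price is 135.6 and the supply price is 102. Deadweight loss is the triangle between the curves from 8.8 to 13: (1/2)(135.6 - 102)(13 - 8.8) = 70.56.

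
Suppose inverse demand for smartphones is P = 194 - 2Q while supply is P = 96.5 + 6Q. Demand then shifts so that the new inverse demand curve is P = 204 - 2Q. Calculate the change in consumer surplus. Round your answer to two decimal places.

32.03

Initial equilibrium: Q_0 = 12.1875, P_0 = 169.625; CS_0 = (1/2)(12.1875)(24.375) = 148.5352, PS_0 = (1/2)(12.1875)(73.125) = 445.6055.
New equilibrium: 204 - 2Q = 96.5 + 6Q gives Q_1 = 13.4375, P_1 = 177.125; CS_1 = 180.5664, PS_1 = 541.6992.
Change in consumer surplus = 180.5664 - 148.5352 = 32.0312.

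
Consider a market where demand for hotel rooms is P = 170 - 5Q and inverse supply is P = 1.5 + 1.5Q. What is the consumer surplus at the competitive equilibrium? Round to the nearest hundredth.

1680.01

Setting demand equal to supply, 168.5 = 6.5Q, so Q* = 25.9231 and P* = 40.3846.
CS is the area between the demand curve and P* from 0 to Q*: (1/2)(25.9231)(129.6154) = 1680.0148.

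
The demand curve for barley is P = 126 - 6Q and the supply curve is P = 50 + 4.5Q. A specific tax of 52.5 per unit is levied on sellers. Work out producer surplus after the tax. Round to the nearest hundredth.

11.27

Without the tax, 126 - 6Q = 50 + 4.5Q so Q* = 7.2381 and P* = 82.5714.
With the tax, sellers need 52.5 more per unit: 126 - 6Q = 50 + 4.5Q + 52.5, so Q_t = 2.2381. Buyers pay P_b = 112.5714; sellers receive P_s = P_b - 52.5 = 60.0714.
PS = (1/2)(Q_t)(P_s - 50) = (1/2)(2.2381)(10.0714) = 11.2704.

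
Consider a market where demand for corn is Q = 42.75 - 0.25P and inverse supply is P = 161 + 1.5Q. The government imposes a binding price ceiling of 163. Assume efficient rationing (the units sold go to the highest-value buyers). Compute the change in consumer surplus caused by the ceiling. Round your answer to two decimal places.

Rewriting demand in inverse form: P = 171 - 4Q.
Without the control, 171 - 4Q = 161 + 1.5Q so Q* = 1.8182 and P* = 163.7273.
At the ceiling price 163, quantity supplied is (163 - 161)/1.5 = 1.3333; supply is the short side, so Q = 1.3333 trades at P = 163.
CS goes from (1/2)(1.8182)(7.2727) = 6.6116 to 7.1111 (computed as (171 - 163)(1.3333) - (1/2)(4)(1.3333)^2), a change of 0.4995.

0.50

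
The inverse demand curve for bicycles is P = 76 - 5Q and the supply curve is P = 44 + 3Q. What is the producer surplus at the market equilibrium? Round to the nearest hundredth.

Equilibrium: 76 - 5Q = 44 + 3Q, so Q* = 4 and P* = 56.
The supply curve's price intercept is 44, so PS = (1/2)(Q*)(P* - 44) = (1/2)(4)(12) = 24.

24.00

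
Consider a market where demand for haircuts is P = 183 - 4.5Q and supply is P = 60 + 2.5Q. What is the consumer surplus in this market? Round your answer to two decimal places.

Set 183 - 4.5Q = 60 + 2.5Q, which gives 123 = 7Q, so Q* = 17.5714 and P* = 183 - 4.5(17.5714) = 103.9286.
CS is the area between the demand curve and P* from 0 to Q*: (1/2)(17.5714)(79.0714) = 694.699.

694.70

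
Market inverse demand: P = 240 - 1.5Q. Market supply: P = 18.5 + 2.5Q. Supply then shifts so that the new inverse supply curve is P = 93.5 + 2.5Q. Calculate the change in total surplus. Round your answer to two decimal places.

Initial equilibrium: Q_0 = 55.375, P_0 = 156.9375; CS_0 = (1/2)(55.375)(83.0625) = 2299.793, PS_0 = (1/2)(55.375)(138.4375) = 3832.9883.
New equilibrium: 240 - 1.5Q = 93.5 + 2.5Q gives Q_1 = 36.625, P_1 = 185.0625; CS_1 = 1006.043, PS_1 = 1676.7383.
Change in total surplus = (1006.043 + 1676.7383) - (2299.793 + 3832.9883) = -3450.

-3450.00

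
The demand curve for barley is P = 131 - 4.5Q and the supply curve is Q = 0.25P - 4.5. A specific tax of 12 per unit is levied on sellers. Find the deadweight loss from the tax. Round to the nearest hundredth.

Rewriting supply in inverse form: P = 18 + 4Q.
Without the tax, 131 - 4.5Q = 18 + 4Q so Q* = 13.2941 and P* = 71.1765.
With the tax, sellers need 12 more per unit: 131 - 4.5Q = 18 + 4Q + 12, so Q_t = 11.8824. Buyers pay P_b = 77.5294; sellers receive P_s = P_b - 12 = 65.5294.
Deadweight loss is the triangle between the curves from Q_t to Q*: (1/2)(13.2941 - 11.8824)(12) = 8.4706.

8.47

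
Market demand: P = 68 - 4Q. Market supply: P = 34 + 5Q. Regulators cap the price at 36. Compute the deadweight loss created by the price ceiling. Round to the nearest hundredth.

Free-market equilibrium: 68 - 4Q = 34 + 5Q gives Q* = 3.7778, P* = 52.8889.
At the ceiling price 36, quantity supplied is (36 - 34)/5 = 0.4; supply is the short side, so Q = 0.4 trades at P = 36.
The lost-trades triangle has base Q* - 0.4 = 3.3778 and height equal to the gap between the curves at Q = 0.4, which is 66.4 - 36 = 30.4. DWL = (1/2)(3.3778)(30.4) = 51.3422.

51.34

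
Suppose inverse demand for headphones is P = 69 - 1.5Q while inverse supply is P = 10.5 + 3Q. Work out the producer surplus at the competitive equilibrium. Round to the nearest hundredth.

253.50

Set 69 - 1.5Q = 10.5 + 3Q, which gives 58.5 = 4.5Q, so Q* = 13 and P* = 69 - 1.5(13) = 49.5.
PS is the area between P* and the supply curve from 0 to Q*: (1/2)(13)(39) = 253.5.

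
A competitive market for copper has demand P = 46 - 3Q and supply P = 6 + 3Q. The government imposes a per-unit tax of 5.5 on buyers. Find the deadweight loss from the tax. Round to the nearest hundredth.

Pre-tax equilibrium: 46 - 3Q = 6 + 3Q gives Q* = 6.6667, P* = 26.
A tax on buyers shifts demand down by 5.5: (46 - 5.5) - 3Q = 6 + 3Q, so Q_t = 5.75. Buyers pay P_b = 28.75; sellers receive P_s = P_b - 5.5 = 23.25.
The welfare triangle lost has base Q* - Q_t = 0.9167 and height t = 5.5, so DWL = (1/2)(0.9167)(5.5) = 2.5208.

2.52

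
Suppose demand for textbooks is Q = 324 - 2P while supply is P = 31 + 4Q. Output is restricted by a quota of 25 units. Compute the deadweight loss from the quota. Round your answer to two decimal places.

Rewriting demand in inverse form: P = 162 - 0.5Q.
Without the quota, 162 - 0.5Q = 31 + 4Q gives Q* = 29.1111.
At Q = 25 the demand price is 162 - 0.5(25) = 149.5 and the supply price is 31 + 4(25) = 131.
DWL = (1/2)(gap between curves at 25) x (Q* - 25) = (1/2)(18.5)(4.1111) = 38.0278.

38.03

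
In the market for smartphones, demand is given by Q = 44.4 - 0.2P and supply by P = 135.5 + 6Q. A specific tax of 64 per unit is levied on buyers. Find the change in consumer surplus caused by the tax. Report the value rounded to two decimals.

Rewriting demand in inverse form: P = 222 - 5Q.
Pre-tax equilibrium: 222 - 5Q = 135.5 + 6Q gives Q* = 7.8636, P* = 182.6818.
A tax on buyers shifts demand down by 64: (222 - 64) - 5Q = 135.5 + 6Q, so Q_t = 2.0455. Buyers pay P_b = 211.7727; sellers receive P_s = P_b - 64 = 147.7727.
Consumers lose the trapezoid between P* and P_b out to Q_t plus the triangle from Q_t to Q*: change in CS = 10.4597 - 154.5919 = -144.1322.

-144.13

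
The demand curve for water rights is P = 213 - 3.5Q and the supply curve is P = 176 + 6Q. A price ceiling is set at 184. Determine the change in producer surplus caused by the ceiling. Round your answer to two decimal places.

-40.17

Without the control, 213 - 3.5Q = 176 + 6Q so Q* = 3.8947 and P* = 199.3684.
At P = 184, sellers supply (184 - 176)/6 = 1.3333 while buyers want more, so the quantity traded is 1.3333 at price 184.
PS goes from (1/2)(3.8947)(23.3684) = 45.5069 to 5.3333 (computed as (184 - 176)(1.3333) - (1/2)(6)(1.3333)^2), a change of -40.1736.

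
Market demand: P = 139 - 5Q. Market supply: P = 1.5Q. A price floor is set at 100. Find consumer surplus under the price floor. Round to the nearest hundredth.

Without the control, 139 - 5Q = 1.5Q so Q* = 21.3846 and P* = 32.0769.
At P = 100, buyers demand (139 - 100)/5 = 7.8 while sellers would supply more, so the quantity traded is 7.8 at price 100.
CS is the triangle under demand above 100: (1/2)(7.8)(139 - 100) = 152.1.

152.10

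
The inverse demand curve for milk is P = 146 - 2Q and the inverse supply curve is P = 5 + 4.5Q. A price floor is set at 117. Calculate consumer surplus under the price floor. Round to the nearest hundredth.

Without the control, 146 - 2Q = 5 + 4.5Q so Q* = 21.6923 and P* = 102.6154.
At P = 117, buyers demand (146 - 117)/2 = 14.5 while sellers would supply more, so the quantity traded is 14.5 at price 117.
CS is the triangle under demand above 117: (1/2)(14.5)(146 - 117) = 210.25.

210.25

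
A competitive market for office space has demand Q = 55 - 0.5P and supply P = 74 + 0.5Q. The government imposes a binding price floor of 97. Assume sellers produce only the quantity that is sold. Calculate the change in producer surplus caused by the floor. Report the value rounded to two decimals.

Rewriting demand in inverse form: P = 110 - 2Q.
Without the control, 110 - 2Q = 74 + 0.5Q so Q* = 14.4 and P* = 81.2.
At P = 97, buyers demand (110 - 97)/2 = 6.5 while sellers would supply more, so the quantity traded is 6.5 at price 97.
PS goes from (1/2)(14.4)(7.2) = 51.84 to 138.9375 (computed as (97 - 74)(6.5) - (1/2)(0.5)(6.5)^2), a change of 87.0975.

87.10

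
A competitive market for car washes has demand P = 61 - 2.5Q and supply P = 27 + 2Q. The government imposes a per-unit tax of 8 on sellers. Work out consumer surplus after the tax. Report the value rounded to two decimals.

Pre-tax equilibrium: 61 - 2.5Q = 27 + 2Q gives Q* = 7.5556, P* = 42.1111.
A tax on sellers shifts supply up by 8: 61 - 2.5Q = 27 + 2Q + 8, so Q_t = 5.7778. Buyers pay P_b = 46.5556; sellers receive P_s = P_b - 8 = 38.5556.
Consumer surplus is the triangle under demand above P_b: (1/2)(5.7778)(61 - 46.5556) = 41.7284.

41.73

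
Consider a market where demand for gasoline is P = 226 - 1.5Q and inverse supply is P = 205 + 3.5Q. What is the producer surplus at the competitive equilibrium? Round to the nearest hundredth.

30.87

Setting demand equal to supply, 21 = 5Q, so Q* = 4.2 and P* = 219.7.
The supply curve's price intercept is 205, so PS = (1/2)(Q*)(P* - 205) = (1/2)(4.2)(14.7) = 30.87.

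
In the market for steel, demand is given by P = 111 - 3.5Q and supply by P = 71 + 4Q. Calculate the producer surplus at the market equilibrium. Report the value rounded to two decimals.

56.89

Set 111 - 3.5Q = 71 + 4Q, which gives 40 = 7.5Q, so Q* = 5.3333 and P* = 111 - 3.5(5.3333) = 92.3333.
The supply curve's price intercept is 71, so PS = (1/2)(Q*)(P* - 71) = (1/2)(5.3333)(21.3333) = 56.8889.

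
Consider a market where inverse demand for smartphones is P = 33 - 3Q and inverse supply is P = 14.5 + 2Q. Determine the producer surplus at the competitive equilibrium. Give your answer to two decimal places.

Set 33 - 3Q = 14.5 + 2Q, which gives 18.5 = 5Q, so Q* = 3.7 and P* = 33 - 3(3.7) = 21.9.
The supply curve's price intercept is 14.5, so PS = (1/2)(Q*)(P* - 14.5) = (1/2)(3.7)(7.4) = 13.69.

13.69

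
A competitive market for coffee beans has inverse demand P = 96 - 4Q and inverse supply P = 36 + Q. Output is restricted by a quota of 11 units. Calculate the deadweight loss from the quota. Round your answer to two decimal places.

2.50

Unrestricted equilibrium: Q* = (96 - 36)/(4 + 1) = 12.
At Q = 11 the demand price is 96 - 4(11) = 52 and the supply price is 36 + (11) = 47.
DWL = (1/2)(gap between curves at 11) x (Q* - 11) = (1/2)(5)(1) = 2.5.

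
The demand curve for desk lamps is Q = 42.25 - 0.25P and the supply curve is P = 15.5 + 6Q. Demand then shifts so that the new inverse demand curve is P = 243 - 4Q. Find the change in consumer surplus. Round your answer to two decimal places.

563.88

Rewriting demand in inverse form: P = 169 - 4Q.
Initial equilibrium: Q_0 = 15.35, P_0 = 107.6; CS_0 = (1/2)(15.35)(61.4) = 471.245, PS_0 = (1/2)(15.35)(92.1) = 706.8675.
New equilibrium: 243 - 4Q = 15.5 + 6Q gives Q_1 = 22.75, P_1 = 152; CS_1 = 1035.125, PS_1 = 1552.6875.
Change in consumer surplus = 1035.125 - 471.245 = 563.88.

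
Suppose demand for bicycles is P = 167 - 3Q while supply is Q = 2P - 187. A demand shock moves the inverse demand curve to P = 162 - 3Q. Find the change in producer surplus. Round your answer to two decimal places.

-14.49

Rewriting supply in inverse form: P = 93.5 + 0.5Q.
Initial equilibrium: Q_0 = 21, P_0 = 104; CS_0 = (1/2)(21)(63) = 661.5, PS_0 = (1/2)(21)(10.5) = 110.25.
New equilibrium: 162 - 3Q = 93.5 + 0.5Q gives Q_1 = 19.5714, P_1 = 103.2857; CS_1 = 574.5612, PS_1 = 95.7602.
Change in producer surplus = 95.7602 - 110.25 = -14.4898.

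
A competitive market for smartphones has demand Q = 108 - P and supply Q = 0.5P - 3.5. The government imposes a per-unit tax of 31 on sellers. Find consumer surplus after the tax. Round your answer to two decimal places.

272.22

Rewriting demand in inverse form: P = 108 - Q.
Rewriting supply in inverse form: P = 7 + 2Q.
Without the tax, 108 - Q = 7 + 2Q so Q* = 33.6667 and P* = 74.3333.
A tax on sellers shifts supply up by 31: 108 - Q = 7 + 2Q + 31, so Q_t = 23.3333. Buyers pay P_b = 84.6667; sellers receive P_s = P_b - 31 = 53.6667.
CS = (1/2)(Q_t)(108 - P_b) = (1/2)(23.3333)(23.3333) = 272.2222.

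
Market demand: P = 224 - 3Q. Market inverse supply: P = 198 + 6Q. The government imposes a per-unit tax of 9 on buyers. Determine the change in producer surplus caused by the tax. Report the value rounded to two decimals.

Pre-tax equilibrium: 224 - 3Q = 198 + 6Q gives Q* = 2.8889, P* = 215.3333.
With the tax, buyers' net willingness to pay falls by 9: (224 - 9) - 3Q = 198 + 6Q, so Q_t = 1.8889. Buyers pay P_b = 218.3333; sellers receive P_s = P_b - 9 = 209.3333.
Producers lose the trapezoid between P_s and P* out to Q_t plus the triangle from Q_t to Q*: change in PS = 10.7037 - 25.037 = -14.3333.

-14.33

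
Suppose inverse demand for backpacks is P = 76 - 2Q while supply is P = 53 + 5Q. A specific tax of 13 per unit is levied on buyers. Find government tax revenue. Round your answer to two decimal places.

18.57

Without the tax, 76 - 2Q = 53 + 5Q so Q* = 3.2857 and P* = 69.4286.
A tax on buyers shifts demand down by 13: (76 - 13) - 2Q = 53 + 5Q, so Q_t = 1.4286. Buyers pay P_b = 73.1429; sellers receive P_s = P_b - 13 = 60.1429.
Tax revenue = t x Q_t = 13 x 1.4286 = 18.5714.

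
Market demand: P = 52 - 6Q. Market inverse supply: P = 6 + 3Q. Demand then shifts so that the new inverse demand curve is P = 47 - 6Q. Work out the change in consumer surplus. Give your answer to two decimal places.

-16.11

Initial equilibrium: Q_0 = 5.1111, P_0 = 21.3333; CS_0 = (1/2)(5.1111)(30.6667) = 78.3704, PS_0 = (1/2)(5.1111)(15.3333) = 39.1852.
New equilibrium: 47 - 6Q = 6 + 3Q gives Q_1 = 4.5556, P_1 = 19.6667; CS_1 = 62.2593, PS_1 = 31.1296.
Change in consumer surplus = 62.2593 - 78.3704 = -16.1111.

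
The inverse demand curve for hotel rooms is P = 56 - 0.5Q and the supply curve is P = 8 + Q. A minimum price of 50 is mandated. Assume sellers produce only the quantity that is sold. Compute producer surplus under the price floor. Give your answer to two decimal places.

432.00

Free-market equilibrium: 56 - 0.5Q = 8 + Q gives Q* = 32, P* = 40.
At the floor price 50, quantity demanded is (56 - 50)/0.5 = 12; demand is the short side, so Q = 12 trades at P = 50.
The supply price at Q = 12 is 20. PS is the trapezoid between 50 and supply over [0, 12]: (1/2)[(50 - 8) + (50 - 20)](12) = 432.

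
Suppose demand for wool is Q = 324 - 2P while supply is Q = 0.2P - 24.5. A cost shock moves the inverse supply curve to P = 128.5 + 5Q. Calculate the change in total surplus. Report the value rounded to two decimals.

-39.82

Rewriting demand in inverse form: P = 162 - 0.5Q.
Rewriting supply in inverse form: P = 122.5 + 5Q.
Initial equilibrium: Q_0 = 7.1818, P_0 = 158.4091; CS_0 = (1/2)(7.1818)(3.5909) = 12.8946, PS_0 = (1/2)(7.1818)(35.9091) = 128.9463.
New equilibrium: 162 - 0.5Q = 128.5 + 5Q gives Q_1 = 6.0909, P_1 = 158.9545; CS_1 = 9.2748, PS_1 = 92.7479.
Change in total surplus = (9.2748 + 92.7479) - (12.8946 + 128.9463) = -39.8182.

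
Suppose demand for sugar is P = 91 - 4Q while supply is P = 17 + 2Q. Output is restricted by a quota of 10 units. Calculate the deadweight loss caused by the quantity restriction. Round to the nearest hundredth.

Unrestricted equilibrium: Q* = (91 - 17)/(4 + 2) = 12.3333.
At Q = 10 the demand price is 91 - 4(10) = 51 and the supply price is 17 + 2(10) = 37.
Deadweight loss is the triangle between the curves from 10 to 12.3333: (1/2)(51 - 37)(12.3333 - 10) = 16.3333.

16.33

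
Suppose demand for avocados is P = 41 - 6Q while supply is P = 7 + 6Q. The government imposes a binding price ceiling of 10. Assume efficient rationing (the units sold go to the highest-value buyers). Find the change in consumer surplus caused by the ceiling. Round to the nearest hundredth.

-9.33

Free-market equilibrium: 41 - 6Q = 7 + 6Q gives Q* = 2.8333, P* = 24.
At the ceiling price 10, quantity supplied is (10 - 7)/6 = 0.5; supply is the short side, so Q = 0.5 trades at P = 10.
CS goes from (1/2)(2.8333)(17) = 24.0833 to 14.75 (computed as (41 - 10)(0.5) - (1/2)(6)(0.5)^2), a change of -9.3333.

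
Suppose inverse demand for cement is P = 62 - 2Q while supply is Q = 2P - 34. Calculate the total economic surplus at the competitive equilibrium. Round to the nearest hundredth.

Rewriting supply in inverse form: P = 17 + 0.5Q.
Equilibrium: 62 - 2Q = 17 + 0.5Q, so Q* = 18 and P* = 26.
CS = (1/2)(18)(36) = 324 and PS = (1/2)(18)(9) = 81, so total surplus = 405.

405.00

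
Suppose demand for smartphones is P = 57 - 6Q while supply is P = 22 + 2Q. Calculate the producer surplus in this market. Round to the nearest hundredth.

Set 57 - 6Q = 22 + 2Q, which gives 35 = 8Q, so Q* = 4.375 and P* = 57 - 6(4.375) = 30.75.
Producer surplus is the triangle above supply below P*: (1/2)(4.375)(30.75 - 22) = (1/2)(4.375)(8.75) = 19.1406.

19.14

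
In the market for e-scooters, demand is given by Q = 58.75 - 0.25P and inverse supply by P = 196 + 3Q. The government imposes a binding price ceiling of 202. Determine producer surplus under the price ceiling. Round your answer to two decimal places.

Rewriting demand in inverse form: P = 235 - 4Q.
Without the control, 235 - 4Q = 196 + 3Q so Q* = 5.5714 and P* = 212.7143.
At the ceiling price 202, quantity supplied is (202 - 196)/3 = 2; supply is the short side, so Q = 2 trades at P = 202.
PS is the triangle above supply below 202: (1/2)(2)(202 - 196) = 6.

6.00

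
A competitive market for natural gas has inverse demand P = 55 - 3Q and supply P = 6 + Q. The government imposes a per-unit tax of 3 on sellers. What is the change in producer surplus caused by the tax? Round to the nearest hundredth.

-8.91

Without the tax, 55 - 3Q = 6 + Q so Q* = 12.25 and P* = 18.25.
With the tax, sellers need 3 more per unit: 55 - 3Q = 6 + Q + 3, so Q_t = 11.5. Buyers pay P_b = 20.5; sellers receive P_s = P_b - 3 = 17.5.
Producers lose the trapezoid between P_s and P* out to Q_t plus the triangle from Q_t to Q*: change in PS = 66.125 - 75.0312 = -8.9062.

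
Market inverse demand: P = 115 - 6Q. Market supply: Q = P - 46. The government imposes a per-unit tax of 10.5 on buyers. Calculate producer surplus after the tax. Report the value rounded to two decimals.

34.92

Rewriting supply in inverse form: P = 46 + Q.
Pre-tax equilibrium: 115 - 6Q = 46 + Q gives Q* = 9.8571, P* = 55.8571.
A tax on buyers shifts demand down by 10.5: (115 - 10.5) - 6Q = 46 + Q, so Q_t = 8.3571. Buyers pay P_b = 64.8571; sellers receive P_s = P_b - 10.5 = 54.3571.
PS = (1/2)(Q_t)(P_s - 46) = (1/2)(8.3571)(8.3571) = 34.9209.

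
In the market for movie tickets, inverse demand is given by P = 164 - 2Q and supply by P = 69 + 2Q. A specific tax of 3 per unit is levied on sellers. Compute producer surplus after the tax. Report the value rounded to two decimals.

529.00

Pre-tax equilibrium: 164 - 2Q = 69 + 2Q gives Q* = 23.75, P* = 116.5.
With the tax, sellers need 3 more per unit: 164 - 2Q = 69 + 2Q + 3, so Q_t = 23. Buyers pay P_b = 118; sellers receive P_s = P_b - 3 = 115.
PS = (1/2)(Q_t)(P_s - 69) = (1/2)(23)(46) = 529.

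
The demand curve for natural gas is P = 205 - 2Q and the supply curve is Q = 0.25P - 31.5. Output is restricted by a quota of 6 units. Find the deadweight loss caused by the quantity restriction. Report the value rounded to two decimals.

Rewriting supply in inverse form: P = 126 + 4Q.
Unrestricted equilibrium: Q* = (205 - 126)/(2 + 4) = 13.1667.
At Q = 6 the demand price is 205 - 2(6) = 193 and the supply price is 126 + 4(6) = 150.
DWL = (1/2)(gap between curves at 6) x (Q* - 6) = (1/2)(43)(7.1667) = 154.0833.

154.08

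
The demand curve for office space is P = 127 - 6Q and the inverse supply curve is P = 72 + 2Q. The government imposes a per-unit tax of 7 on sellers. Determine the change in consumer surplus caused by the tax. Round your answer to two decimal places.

-33.80

Without the tax, 127 - 6Q = 72 + 2Q so Q* = 6.875 and P* = 85.75.
With the tax, sellers need 7 more per unit: 127 - 6Q = 72 + 2Q + 7, so Q_t = 6. Buyers pay P_b = 91; sellers receive P_s = P_b - 7 = 84.
Consumers lose the trapezoid between P* and P_b out to Q_t plus the triangle from Q_t to Q*: change in CS = 108 - 141.7969 = -33.7969.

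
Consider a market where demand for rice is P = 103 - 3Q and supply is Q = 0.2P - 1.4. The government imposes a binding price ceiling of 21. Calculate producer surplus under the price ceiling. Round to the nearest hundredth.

19.60

Rewriting supply in inverse form: P = 7 + 5Q.
Without the control, 103 - 3Q = 7 + 5Q so Q* = 12 and P* = 67.
At the ceiling price 21, quantity supplied is (21 - 7)/5 = 2.8; supply is the short side, so Q = 2.8 trades at P = 21.
PS is the triangle above supply below 21: (1/2)(2.8)(21 - 7) = 19.6.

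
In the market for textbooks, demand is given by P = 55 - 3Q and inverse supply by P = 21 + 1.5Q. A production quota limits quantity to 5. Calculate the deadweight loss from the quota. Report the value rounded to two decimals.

14.69

Without the quota, 55 - 3Q = 21 + 1.5Q gives Q* = 7.5556.
At Q = 5 the demand price is 55 - 3(5) = 40 and the supply price is 21 + 1.5(5) = 28.5.
Deadweight loss is the triangle between the curves from 5 to 7.5556: (1/2)(40 - 28.5)(7.5556 - 5) = 14.6944.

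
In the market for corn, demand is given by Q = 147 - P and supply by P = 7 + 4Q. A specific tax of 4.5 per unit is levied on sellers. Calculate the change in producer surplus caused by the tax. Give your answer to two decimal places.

-99.18

Rewriting demand in inverse form: P = 147 - Q.
Pre-tax equilibrium: 147 - Q = 7 + 4Q gives Q* = 28, P* = 119.
With the tax, sellers need 4.5 more per unit: 147 - Q = 7 + 4Q + 4.5, so Q_t = 27.1. Buyers pay P_b = 119.9; sellers receive P_s = P_b - 4.5 = 115.4.
PS falls from (1/2)(28)(112) = 1568 to (1/2)(27.1)(108.4) = 1468.82, a change of -99.18.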